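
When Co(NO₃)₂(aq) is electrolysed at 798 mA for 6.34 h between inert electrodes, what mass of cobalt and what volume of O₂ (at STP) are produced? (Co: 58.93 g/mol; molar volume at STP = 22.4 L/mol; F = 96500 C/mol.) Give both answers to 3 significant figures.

Q = 0.798 × 22824 = 18210 C; n(e⁻) = 18210 / 96500 = 0.1887 mol
Cathode: Co²⁺ + 2e⁻ → Co → n(Co) = 0.1887/2 = 0.09435 mol → 5.56 g
Anode: 2H₂O → O₂ + 4H⁺ + 4e⁻ → n(O₂) = 0.1887/4 = 0.04718 mol → 1.06 L

5.56 g Co; 1.06 L O₂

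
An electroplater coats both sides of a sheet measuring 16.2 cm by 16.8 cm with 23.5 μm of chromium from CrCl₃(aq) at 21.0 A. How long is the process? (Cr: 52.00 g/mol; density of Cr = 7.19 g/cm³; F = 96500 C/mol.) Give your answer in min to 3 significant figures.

40.6 min

Plated area = 2 × 16.2 × 16.8 = 544.3 cm²
Volume = 544.3 × 23.5×10⁻⁴ cm = 1.279 cm³
m(Cr) = 1.279 × 7.19 = 9.196 g
n(Cr) = 9.196 / 52.00 = 0.1768 mol; n(e⁻) = 3 × 0.1768 = 0.5304 mol
Q = 0.5304 × 96500 = 51180 C
t = 51180 / 21.0 = 2437 s = 40.6 min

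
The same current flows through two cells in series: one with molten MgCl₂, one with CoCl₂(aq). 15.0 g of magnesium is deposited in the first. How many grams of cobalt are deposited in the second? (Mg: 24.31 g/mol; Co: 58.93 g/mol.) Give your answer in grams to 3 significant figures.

36.4 g

n(Mg) = 15.0 / 24.31 = 0.6170 mol
Mg²⁺ + 2e⁻ → Mg, so n(e⁻) = 2 × 0.6170 = 1.234 mol
In series, the same 1.234 mol of electrons flows through the second cell.
Co²⁺ + 2e⁻ → Co, so n(Co) = 1.234 / 2 = 0.6170 mol
m(Co) = 0.6170 × 58.93 = 36.4 g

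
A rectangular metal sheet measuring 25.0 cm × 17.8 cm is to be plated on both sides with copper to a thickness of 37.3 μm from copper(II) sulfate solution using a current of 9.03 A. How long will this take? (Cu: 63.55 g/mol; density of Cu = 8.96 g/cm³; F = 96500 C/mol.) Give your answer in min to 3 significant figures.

Plated area = 2 × 25.0 × 17.8 = 890.0 cm²
Volume = 890.0 × 37.3×10⁻⁴ cm = 3.320 cm³
m(Cu) = 3.320 × 8.96 = 29.75 g
n(Cu) = 29.75 / 63.55 = 0.4681 mol; n(e⁻) = 2 × 0.4681 = 0.9362 mol
Q = 0.9362 × 96500 = 90340 C
t = 90340 / 9.03 = 10000 s = 167 min

167 min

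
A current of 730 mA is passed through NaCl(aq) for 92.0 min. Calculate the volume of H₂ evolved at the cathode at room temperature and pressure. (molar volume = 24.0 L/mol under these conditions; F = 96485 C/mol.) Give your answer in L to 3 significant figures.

0.501 L

Q = It = 0.730 × 5520 = 4030 C
n(e⁻) = Q/F = 4030/96485 = 0.04177 mol
2H⁺ + 2e⁻ → H₂, so n(H₂) = 0.04177 / 2 = 0.02089 mol
V = 0.02089 × 24.0 = 0.5014 L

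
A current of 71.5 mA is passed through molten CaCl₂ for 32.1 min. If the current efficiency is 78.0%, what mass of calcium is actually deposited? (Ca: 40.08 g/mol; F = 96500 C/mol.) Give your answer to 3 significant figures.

0.0223 g

Q = 0.0715 × 1926 = 137.7 C
n(e⁻) = 137.7 / 96500 = 0.001427 mol
Ca²⁺ + 2e⁻ → Ca, so theoretical m(Ca) = 7.135×10^-4 × 40.08 = 0.02860 g
Actual mass = 78.0% × 0.02860 = 0.0223 g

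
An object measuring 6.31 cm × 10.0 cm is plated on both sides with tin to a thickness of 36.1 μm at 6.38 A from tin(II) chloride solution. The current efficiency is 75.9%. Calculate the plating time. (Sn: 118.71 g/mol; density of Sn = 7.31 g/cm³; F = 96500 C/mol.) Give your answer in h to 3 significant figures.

Plated area = 2 × 6.31 × 10.0 = 126.2 cm²
Volume = 126.2 × 36.1×10⁻⁴ cm = 0.4556 cm³
m(Sn) = 0.4556 × 7.31 = 3.330 g
n(Sn) = 3.330 / 118.71 = 0.02805 mol; n(e⁻) = 2 × 0.02805 = 0.05610 mol
Q = 0.05610 × 96500 / 0.759 = 7133 C
t = 7133 / 6.38 = 1118 s = 0.311 h

0.311 h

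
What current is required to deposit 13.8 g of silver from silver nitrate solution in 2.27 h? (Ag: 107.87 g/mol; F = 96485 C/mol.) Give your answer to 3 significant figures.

1.51 A

n(Ag) = 13.8 / 107.87 = 0.1279 mol
Ag⁺ + e⁻ → Ag, so n(e⁻) = 0.1279 mol
Q = 0.1279 × 96485 = 12340 C
I = Q / t = 12340 / 8172 s = 1.51 A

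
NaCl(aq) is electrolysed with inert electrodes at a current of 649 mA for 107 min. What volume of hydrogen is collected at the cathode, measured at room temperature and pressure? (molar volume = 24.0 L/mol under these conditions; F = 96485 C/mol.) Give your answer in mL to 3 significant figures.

Q = 0.649 A × 6420 s = 4167 C
n(e⁻) = Q/F = 4167/96485 = 0.04319 mol
2H⁺ + 2e⁻ → H₂, so n(H₂) = 0.04319 / 2 = 0.02160 mol
V = 0.02160 × 24.0 = 0.5184 L
= 518 mL

518 mL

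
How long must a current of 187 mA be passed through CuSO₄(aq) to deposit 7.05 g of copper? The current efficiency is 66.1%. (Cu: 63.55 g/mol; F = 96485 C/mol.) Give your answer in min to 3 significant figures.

2890 min

n(Cu) = 7.05 / 63.55 = 0.1109 mol
Cu²⁺ + 2e⁻ → Cu, so n(e⁻) = 2 × 0.1109 = 0.2218 mol
Q = 0.2218 × 96485 / 0.661 = 32380 C
t = Q / I = 32380 / 0.187 = 1.732×10^5 s = 2890 min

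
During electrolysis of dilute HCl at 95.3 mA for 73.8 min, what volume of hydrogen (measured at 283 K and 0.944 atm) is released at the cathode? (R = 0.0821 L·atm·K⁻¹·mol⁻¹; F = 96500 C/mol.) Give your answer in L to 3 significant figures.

Q = 0.0953 A × 4428 s = 422.0 C
n(e⁻) = Q/F = 422.0/96500 = 0.004373 mol
2H⁺ + 2e⁻ → H₂, so n(H₂) = 0.004373 / 2 = 0.002187 mol
V = nRT/P = 0.002187 × 0.0821 × 283 / 0.944 = 0.05383 L

0.0538 L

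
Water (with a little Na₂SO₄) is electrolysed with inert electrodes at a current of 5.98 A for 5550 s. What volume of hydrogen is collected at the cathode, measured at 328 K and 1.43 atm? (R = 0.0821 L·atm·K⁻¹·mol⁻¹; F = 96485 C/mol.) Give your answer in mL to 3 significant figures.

3240 mL

Q = It = 5.98 × 5550 = 33190 C
Moles of electrons = 33190 / 96485 = 0.3440 mol
2H⁺ + 2e⁻ → H₂, so n(H₂) = 0.3440 / 2 = 0.1720 mol
V = nRT/P = 0.1720 × 0.0821 × 328 / 1.43 = 3.239 L
= 3240 mL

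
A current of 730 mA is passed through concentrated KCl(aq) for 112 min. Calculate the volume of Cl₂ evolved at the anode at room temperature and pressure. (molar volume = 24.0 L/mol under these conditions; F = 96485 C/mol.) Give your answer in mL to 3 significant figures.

Q = It = 0.730 × 6720 = 4906 C
n(e⁻) = 4906 / 96485 = 0.05085 mol
2Cl⁻ → Cl₂ + 2e⁻, so n(Cl₂) = 0.05085 / 2 = 0.02543 mol
V = 0.02543 × 24.0 = 0.6103 L
= 610 mL

610 mL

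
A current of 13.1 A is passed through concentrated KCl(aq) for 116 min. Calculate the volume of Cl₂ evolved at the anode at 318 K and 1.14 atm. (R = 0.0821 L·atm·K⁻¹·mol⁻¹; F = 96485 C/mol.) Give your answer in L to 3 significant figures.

10.8 L

Q = 13.1 A × 6960 s = 91180 C
n(e⁻) = Q/F = 91180/96485 = 0.9450 mol
2Cl⁻ → Cl₂ + 2e⁻, so n(Cl₂) = 0.9450 / 2 = 0.4725 mol
V = nRT/P = 0.4725 × 0.0821 × 318 / 1.14 = 10.82 L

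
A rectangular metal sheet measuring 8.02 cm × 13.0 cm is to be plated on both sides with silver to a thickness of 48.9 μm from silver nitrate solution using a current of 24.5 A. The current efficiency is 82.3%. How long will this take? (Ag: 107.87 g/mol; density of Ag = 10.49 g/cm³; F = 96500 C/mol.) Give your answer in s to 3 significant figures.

475 s

Plated area = 2 × 8.02 × 13.0 = 208.5 cm²
Volume = 208.5 × 48.9×10⁻⁴ cm = 1.020 cm³
m(Ag) = 1.020 × 10.49 = 10.70 g
n(Ag) = 10.70 / 107.87 = 0.09919 mol; n(e⁻) = 0.09919 mol
Q = 0.09919 × 96500 / 0.823 = 11630 C
t = 11630 / 24.5 = 474.7 s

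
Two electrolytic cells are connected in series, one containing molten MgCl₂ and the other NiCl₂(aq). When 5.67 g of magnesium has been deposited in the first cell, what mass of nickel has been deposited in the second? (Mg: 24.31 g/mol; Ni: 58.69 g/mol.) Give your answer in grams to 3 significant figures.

13.7 g

n(Mg) = 5.67 / 24.31 = 0.2332 mol
Mg²⁺ + 2e⁻ → Mg, so n(e⁻) = 2 × 0.2332 = 0.4664 mol
The cells are in series, so the same charge (and hence the same n(e⁻) = 0.4664 mol) passes through both.
Ni²⁺ + 2e⁻ → Ni, so n(Ni) = 0.4664 / 2 = 0.2332 mol
m(Ni) = 0.2332 × 58.69 = 13.7 g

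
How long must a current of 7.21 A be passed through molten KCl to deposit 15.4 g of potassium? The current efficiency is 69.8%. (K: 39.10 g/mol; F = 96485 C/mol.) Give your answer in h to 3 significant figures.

2.10 h

n(K) = 15.4 / 39.10 = 0.3939 mol
K⁺ + e⁻ → K, so n(e⁻) = 0.3939 mol
Q = 0.3939 × 96485 / 0.698 = 54450 C
t = Q / I = 54450 / 7.21 = 7552 s = 2.10 h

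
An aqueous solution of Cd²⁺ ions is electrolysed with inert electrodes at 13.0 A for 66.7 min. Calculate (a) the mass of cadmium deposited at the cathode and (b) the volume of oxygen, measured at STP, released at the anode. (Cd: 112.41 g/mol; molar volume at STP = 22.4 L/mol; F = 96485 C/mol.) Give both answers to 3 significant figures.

30.3 g Cd; 3.02 L O₂

Q = 13.0 × 4002 = 52030 C; n(e⁻) = 52030 / 96485 = 0.5393 mol
Cathode: Cd²⁺ + 2e⁻ → Cd → n(Cd) = 0.5393/2 = 0.2697 mol → 30.3 g
Anode: 2H₂O → O₂ + 4H⁺ + 4e⁻ → n(O₂) = 0.5393/4 = 0.1348 mol → 3.02 L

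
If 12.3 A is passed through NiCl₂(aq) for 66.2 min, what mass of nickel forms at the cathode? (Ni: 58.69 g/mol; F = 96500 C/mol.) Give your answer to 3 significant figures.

14.9 g

Charge passed = 12.3 × 3972 = 48860 C
n(e⁻) = Q/F = 48860/96500 = 0.5063 mol
Ni²⁺ + 2e⁻ → Ni, so n(Ni) = 0.5063 / 2 = 0.2532 mol
m = 0.2532 × 58.69 = 14.9 g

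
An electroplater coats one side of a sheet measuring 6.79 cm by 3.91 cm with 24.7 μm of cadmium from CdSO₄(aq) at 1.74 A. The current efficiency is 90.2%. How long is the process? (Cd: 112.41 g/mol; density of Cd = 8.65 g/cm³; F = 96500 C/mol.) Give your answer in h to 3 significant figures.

0.172 h

Plated area = 6.79 × 3.91 = 26.55 cm²
Volume = 26.55 × 24.7×10⁻⁴ cm = 0.06558 cm³
m(Cd) = 0.06558 × 8.65 = 0.5673 g
n(Cd) = 0.5673 / 112.41 = 0.005047 mol; n(e⁻) = 2 × 0.005047 = 0.01009 mol
Q = 0.01009 × 96500 / 0.902 = 1079 C
t = 1079 / 1.74 = 620.1 s = 0.172 h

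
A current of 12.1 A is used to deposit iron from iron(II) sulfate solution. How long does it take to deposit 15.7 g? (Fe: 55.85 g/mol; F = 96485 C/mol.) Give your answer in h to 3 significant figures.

n(Fe) = 15.7 / 55.85 = 0.2811 mol
Fe²⁺ + 2e⁻ → Fe, so n(e⁻) = 2 × 0.2811 = 0.5622 mol
Q = 0.5622 × 96485 = 54240 C
t = Q / I = 54240 / 12.1 = 4483 s = 1.25 h

1.25 h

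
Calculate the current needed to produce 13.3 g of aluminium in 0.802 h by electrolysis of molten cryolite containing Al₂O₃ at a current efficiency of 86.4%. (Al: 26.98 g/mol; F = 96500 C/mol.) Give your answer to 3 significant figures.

n(Al) = 13.3 / 26.98 = 0.4930 mol
Al³⁺ + 3e⁻ → Al, so n(e⁻) = 3 × 0.4930 = 1.479 mol
Q = 1.479 × 96500 / 0.864 = 1.652×10^5 C
I = Q / t = 1.652×10^5 / 2887.2 s = 57.2 A

57.2 A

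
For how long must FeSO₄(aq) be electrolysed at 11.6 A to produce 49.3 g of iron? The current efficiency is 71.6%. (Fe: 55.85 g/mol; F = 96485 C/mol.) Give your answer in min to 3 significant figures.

342 min

n(Fe) = 49.3 / 55.85 = 0.8827 mol
Fe²⁺ + 2e⁻ → Fe, so n(e⁻) = 2 × 0.8827 = 1.765 mol
Q = 1.765 × 96485 / 0.716 = 2.378×10^5 C
t = Q / I = 2.378×10^5 / 11.6 = 20500 s = 342 min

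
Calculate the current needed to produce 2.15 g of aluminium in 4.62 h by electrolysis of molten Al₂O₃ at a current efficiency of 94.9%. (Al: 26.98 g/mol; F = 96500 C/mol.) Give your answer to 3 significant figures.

1.46 A

n(Al) = 2.15 / 26.98 = 0.07969 mol
Al³⁺ + 3e⁻ → Al, so n(e⁻) = 3 × 0.07969 = 0.2391 mol
Q = 0.2391 × 96500 / 0.949 = 24310 C
I = Q / t = 24310 / 16632 s = 1.46 A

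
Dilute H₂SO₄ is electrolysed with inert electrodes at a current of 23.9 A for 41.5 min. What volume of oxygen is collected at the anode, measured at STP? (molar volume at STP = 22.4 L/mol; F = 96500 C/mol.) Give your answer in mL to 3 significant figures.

3450 mL

Charge passed = 23.9 × 2490 = 59510 C
n(e⁻) = Q/F = 59510/96500 = 0.6167 mol
2H₂O → O₂ + 4H⁺ + 4e⁻, so n(O₂) = 0.6167 / 4 = 0.1542 mol
V = 0.1542 × 22.4 = 3.454 L
= 3450 mL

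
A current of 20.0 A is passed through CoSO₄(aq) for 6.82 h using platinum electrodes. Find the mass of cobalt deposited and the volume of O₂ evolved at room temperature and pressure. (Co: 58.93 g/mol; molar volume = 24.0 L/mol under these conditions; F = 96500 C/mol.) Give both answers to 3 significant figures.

Q = 20.0 × 24552 = 4.910×10^5 C; n(e⁻) = 4.910×10^5 / 96500 = 5.088 mol
Cathode: Co²⁺ + 2e⁻ → Co → n(Co) = 5.088/2 = 2.544 mol → 150 g
Anode: 2H₂O → O₂ + 4H⁺ + 4e⁻ → n(O₂) = 5.088/4 = 1.272 mol → 30.5 L

150 g Co; 30.5 L O₂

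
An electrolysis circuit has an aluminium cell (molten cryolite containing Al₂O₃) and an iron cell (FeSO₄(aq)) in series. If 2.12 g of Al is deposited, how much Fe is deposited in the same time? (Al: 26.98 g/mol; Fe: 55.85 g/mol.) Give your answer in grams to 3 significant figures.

n(Al) = 2.12 / 26.98 = 0.07858 mol
Al³⁺ + 3e⁻ → Al, so n(e⁻) = 3 × 0.07858 = 0.2357 mol
Same current for the same time ⇒ same n(e⁻) = 0.2357 mol in both cells.
Fe²⁺ + 2e⁻ → Fe, so n(Fe) = 0.2357 / 2 = 0.1179 mol
m(Fe) = 0.1179 × 55.85 = 6.58 g

6.58 g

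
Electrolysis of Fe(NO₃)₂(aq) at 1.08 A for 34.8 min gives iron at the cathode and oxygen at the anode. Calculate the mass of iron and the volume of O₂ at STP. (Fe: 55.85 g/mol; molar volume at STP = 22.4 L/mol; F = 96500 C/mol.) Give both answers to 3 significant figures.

Q = 1.08 × 2088 = 2255 C; n(e⁻) = 2255 / 96500 = 0.02337 mol
Cathode: Fe²⁺ + 2e⁻ → Fe → n(Fe) = 0.02337/2 = 0.01169 mol → 0.653 g
Anode: 2H₂O → O₂ + 4H⁺ + 4e⁻ → n(O₂) = 0.02337/4 = 0.005843 mol → 0.131 L

0.653 g Fe; 0.131 L O₂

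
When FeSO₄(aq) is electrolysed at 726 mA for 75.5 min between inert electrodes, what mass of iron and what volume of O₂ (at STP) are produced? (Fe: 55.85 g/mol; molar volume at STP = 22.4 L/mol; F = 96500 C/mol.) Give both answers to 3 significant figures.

0.952 g Fe; 0.191 L O₂

Q = 0.726 × 4530 = 3289 C; n(e⁻) = 3289 / 96500 = 0.03408 mol
Cathode: Fe²⁺ + 2e⁻ → Fe → n(Fe) = 0.03408/2 = 0.01704 mol → 0.952 g
Anode: 2H₂O → O₂ + 4H⁺ + 4e⁻ → n(O₂) = 0.03408/4 = 0.008520 mol → 0.191 L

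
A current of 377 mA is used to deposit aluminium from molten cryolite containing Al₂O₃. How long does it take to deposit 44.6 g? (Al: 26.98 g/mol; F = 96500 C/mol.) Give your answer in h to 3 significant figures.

353 h

n(Al) = 44.6 / 26.98 = 1.653 mol
Al³⁺ + 3e⁻ → Al, so n(e⁻) = 3 × 1.653 = 4.959 mol
Q = 4.959 × 96500 = 4.785×10^5 C
t = Q / I = 4.785×10^5 / 0.377 = 1.269×10^6 s = 353 h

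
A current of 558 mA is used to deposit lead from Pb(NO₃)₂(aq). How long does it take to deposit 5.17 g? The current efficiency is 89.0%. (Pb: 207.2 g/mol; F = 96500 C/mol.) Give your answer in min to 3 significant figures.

162 min

n(Pb) = 5.17 / 207.2 = 0.02495 mol
Pb²⁺ + 2e⁻ → Pb, so n(e⁻) = 2 × 0.02495 = 0.04990 mol
Q = 0.04990 × 96500 / 0.890 = 5411 C
t = Q / I = 5411 / 0.558 = 9697 s = 162 min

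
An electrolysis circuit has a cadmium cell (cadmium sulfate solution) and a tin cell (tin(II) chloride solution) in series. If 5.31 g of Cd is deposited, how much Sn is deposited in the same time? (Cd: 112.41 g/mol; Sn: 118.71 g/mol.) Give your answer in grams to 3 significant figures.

5.61 g

n(Cd) = 5.31 / 112.41 = 0.04724 mol
Cd²⁺ + 2e⁻ → Cd, so n(e⁻) = 2 × 0.04724 = 0.09448 mol
Same current for the same time ⇒ same n(e⁻) = 0.09448 mol in both cells.
Sn²⁺ + 2e⁻ → Sn, so n(Sn) = 0.09448 / 2 = 0.04724 mol
m(Sn) = 0.04724 × 118.71 = 5.61 g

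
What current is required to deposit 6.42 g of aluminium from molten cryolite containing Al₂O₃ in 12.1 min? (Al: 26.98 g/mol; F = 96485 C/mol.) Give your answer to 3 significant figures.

94.9 A

n(Al) = 6.42 / 26.98 = 0.2380 mol
Al³⁺ + 3e⁻ → Al, so n(e⁻) = 3 × 0.2380 = 0.7140 mol
Q = 0.7140 × 96485 = 68890 C
I = Q / t = 68890 / 726 s = 94.9 A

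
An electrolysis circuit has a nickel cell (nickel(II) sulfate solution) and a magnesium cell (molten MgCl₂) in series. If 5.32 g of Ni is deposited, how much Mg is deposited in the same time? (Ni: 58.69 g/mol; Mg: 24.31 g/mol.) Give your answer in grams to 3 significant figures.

n(Ni) = 5.32 / 58.69 = 0.09065 mol
Ni²⁺ + 2e⁻ → Ni, so n(e⁻) = 2 × 0.09065 = 0.1813 mol
In series, the same 0.1813 mol of electrons flows through the second cell.
Mg²⁺ + 2e⁻ → Mg, so n(Mg) = 0.1813 / 2 = 0.09065 mol
m(Mg) = 0.09065 × 24.31 = 2.20 g

2.20 g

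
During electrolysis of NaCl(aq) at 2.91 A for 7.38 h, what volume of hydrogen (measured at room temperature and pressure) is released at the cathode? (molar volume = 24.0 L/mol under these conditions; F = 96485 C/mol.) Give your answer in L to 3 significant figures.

9.62 L

Q = 2.91 A × 26568 s = 77310 C
Moles of electrons = 77310 / 96485 = 0.8013 mol
2H⁺ + 2e⁻ → H₂, so n(H₂) = 0.8013 / 2 = 0.4007 mol
V = 0.4007 × 24.0 = 9.617 L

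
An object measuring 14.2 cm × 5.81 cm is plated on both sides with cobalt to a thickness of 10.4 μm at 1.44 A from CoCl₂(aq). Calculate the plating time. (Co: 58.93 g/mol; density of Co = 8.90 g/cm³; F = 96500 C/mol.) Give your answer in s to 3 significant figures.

Plated area = 2 × 14.2 × 5.81 = 165.0 cm²
Volume = 165.0 × 10.4×10⁻⁴ cm = 0.1716 cm³
m(Co) = 0.1716 × 8.90 = 1.527 g
n(Co) = 1.527 / 58.93 = 0.02591 mol; n(e⁻) = 2 × 0.02591 = 0.05182 mol
Q = 0.05182 × 96500 = 5001 C
t = 5001 / 1.44 = 3473 s

3470 s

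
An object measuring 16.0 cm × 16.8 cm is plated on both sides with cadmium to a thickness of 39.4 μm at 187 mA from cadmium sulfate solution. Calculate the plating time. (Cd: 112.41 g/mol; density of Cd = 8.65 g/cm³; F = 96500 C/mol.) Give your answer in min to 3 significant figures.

2800 min

Plated area = 2 × 16.0 × 16.8 = 537.6 cm²
Volume = 537.6 × 39.4×10⁻⁴ cm = 2.118 cm³
m(Cd) = 2.118 × 8.65 = 18.32 g
n(Cd) = 18.32 / 112.41 = 0.1630 mol; n(e⁻) = 2 × 0.1630 = 0.3260 mol
Q = 0.3260 × 96500 = 31460 C
t = 31460 / 0.187 = 1.682×10^5 s = 2800 min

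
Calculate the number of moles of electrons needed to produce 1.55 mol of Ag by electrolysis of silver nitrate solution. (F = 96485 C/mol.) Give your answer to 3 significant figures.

1.55 mol

Ag⁺ + e⁻ → Ag, so n(e⁻) = 1 × 1.55 = 1.550 mol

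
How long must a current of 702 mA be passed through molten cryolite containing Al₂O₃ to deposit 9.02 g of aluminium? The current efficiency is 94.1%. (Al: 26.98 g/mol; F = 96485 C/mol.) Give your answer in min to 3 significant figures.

n(Al) = 9.02 / 26.98 = 0.3343 mol
Al³⁺ + 3e⁻ → Al, so n(e⁻) = 3 × 0.3343 = 1.003 mol
Q = 1.003 × 96485 / 0.941 = 1.028×10^5 C
t = Q / I = 1.028×10^5 / 0.702 = 1.464×10^5 s = 2440 min

2440 min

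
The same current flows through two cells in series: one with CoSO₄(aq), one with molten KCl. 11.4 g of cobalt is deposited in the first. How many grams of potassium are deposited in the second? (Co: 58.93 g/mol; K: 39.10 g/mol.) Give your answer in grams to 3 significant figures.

n(Co) = 11.4 / 58.93 = 0.1934 mol
Co²⁺ + 2e⁻ → Co, so n(e⁻) = 2 × 0.1934 = 0.3868 mol
Since the cells are in series, n(e⁻) in the K cell is also 0.3868 mol.
K⁺ + e⁻ → K, so n(K) = 0.3868 mol
m(K) = 0.3868 × 39.10 = 15.1 g

15.1 g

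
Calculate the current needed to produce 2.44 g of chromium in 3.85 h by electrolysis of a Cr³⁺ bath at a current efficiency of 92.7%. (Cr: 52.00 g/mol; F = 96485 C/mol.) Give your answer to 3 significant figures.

n(Cr) = 2.44 / 52.00 = 0.04692 mol
Cr³⁺ + 3e⁻ → Cr, so n(e⁻) = 3 × 0.04692 = 0.1408 mol
Q = 0.1408 × 96485 / 0.927 = 14650 C
I = Q / t = 14650 / 13860 s = 1.06 A

1.06 A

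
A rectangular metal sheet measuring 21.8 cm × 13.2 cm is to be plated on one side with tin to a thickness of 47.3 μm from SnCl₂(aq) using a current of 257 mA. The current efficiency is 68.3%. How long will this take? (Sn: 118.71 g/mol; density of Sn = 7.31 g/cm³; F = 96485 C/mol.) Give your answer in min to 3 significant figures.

Plated area = 21.8 × 13.2 = 287.8 cm²
Volume = 287.8 × 47.3×10⁻⁴ cm = 1.361 cm³
m(Sn) = 1.361 × 7.31 = 9.949 g
n(Sn) = 9.949 / 118.71 = 0.08381 mol; n(e⁻) = 2 × 0.08381 = 0.1676 mol
Q = 0.1676 × 96485 / 0.683 = 23680 C
t = 23680 / 0.257 = 92140 s = 1540 min

1540 min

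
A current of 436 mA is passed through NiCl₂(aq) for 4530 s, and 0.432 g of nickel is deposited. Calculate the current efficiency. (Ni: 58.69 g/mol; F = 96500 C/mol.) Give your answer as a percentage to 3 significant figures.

Q = 0.436 × 4530 = 1975 C
n(e⁻) = 1975 / 96500 = 0.02047 mol
Ni²⁺ + 2e⁻ → Ni, so theoretical n(Ni) = 0.01024 mol → 0.6010 g
Efficiency = 0.432 / 0.6010 = 0.7188 = 71.9%

71.9%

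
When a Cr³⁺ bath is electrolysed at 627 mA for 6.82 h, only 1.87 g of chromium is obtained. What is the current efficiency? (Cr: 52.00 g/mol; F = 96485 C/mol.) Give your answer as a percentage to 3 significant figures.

Q = 0.627 × 24552 = 15390 C
n(e⁻) = 15390 / 96485 = 0.1595 mol
Cr³⁺ + 3e⁻ → Cr, so theoretical n(Cr) = 0.05317 mol → 2.765 g
Efficiency = 1.87 / 2.765 = 0.6763 = 67.6%

67.6%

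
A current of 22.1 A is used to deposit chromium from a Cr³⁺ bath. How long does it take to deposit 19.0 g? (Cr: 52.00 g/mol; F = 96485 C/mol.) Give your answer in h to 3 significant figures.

n(Cr) = 19.0 / 52.00 = 0.3654 mol
Cr³⁺ + 3e⁻ → Cr, so n(e⁻) = 3 × 0.3654 = 1.096 mol
Q = 1.096 × 96485 = 1.057×10^5 C
t = Q / I = 1.057×10^5 / 22.1 = 4783 s = 1.33 h

1.33 h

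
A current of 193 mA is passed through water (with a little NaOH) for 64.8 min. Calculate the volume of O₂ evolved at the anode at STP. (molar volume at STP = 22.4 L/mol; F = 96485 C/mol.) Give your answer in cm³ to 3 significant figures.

43.6 cm³

Q = It = 0.193 × 3888 = 750.4 C
n(e⁻) = Q/F = 750.4/96485 = 0.007777 mol
2H₂O → O₂ + 4H⁺ + 4e⁻, so n(O₂) = 0.007777 / 4 = 0.001944 mol
V = 0.001944 × 22.4 = 0.04355 L
= 43.6 cm³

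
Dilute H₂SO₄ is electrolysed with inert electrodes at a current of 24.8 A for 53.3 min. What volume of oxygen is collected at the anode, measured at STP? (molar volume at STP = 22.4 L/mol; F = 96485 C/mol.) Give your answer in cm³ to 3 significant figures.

4600 cm³

Q = 24.8 A × 3198 s = 79310 C
n(e⁻) = Q/F = 79310/96485 = 0.8220 mol
2H₂O → O₂ + 4H⁺ + 4e⁻, so n(O₂) = 0.8220 / 4 = 0.2055 mol
V = 0.2055 × 22.4 = 4.603 L
= 4600 cm³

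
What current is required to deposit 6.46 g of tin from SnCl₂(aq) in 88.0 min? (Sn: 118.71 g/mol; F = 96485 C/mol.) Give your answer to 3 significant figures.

n(Sn) = 6.46 / 118.71 = 0.05442 mol
Sn²⁺ + 2e⁻ → Sn, so n(e⁻) = 2 × 0.05442 = 0.1088 mol
Q = 0.1088 × 96485 = 10500 C
I = Q / t = 10500 / 5280 s = 1.99 A

1.99 A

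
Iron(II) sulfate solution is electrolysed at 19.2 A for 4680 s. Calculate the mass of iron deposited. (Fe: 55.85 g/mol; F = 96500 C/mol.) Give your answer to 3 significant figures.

26.0 g

Q = It = 19.2 × 4680 = 89860 C
n(e⁻) = Q/F = 89860/96500 = 0.9312 mol
Fe²⁺ + 2e⁻ → Fe, so n(Fe) = 0.9312 / 2 = 0.4656 mol
m = 0.4656 × 55.85 = 26.0 g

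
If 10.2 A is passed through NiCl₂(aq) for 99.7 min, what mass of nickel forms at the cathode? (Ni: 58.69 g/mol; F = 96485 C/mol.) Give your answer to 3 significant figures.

18.6 g

Charge passed = 10.2 × 5982 = 61020 C
Moles of electrons = 61020 / 96485 = 0.6324 mol
Ni²⁺ + 2e⁻ → Ni, so n(Ni) = 0.6324 / 2 = 0.3162 mol
m = 0.3162 × 58.69 = 18.6 g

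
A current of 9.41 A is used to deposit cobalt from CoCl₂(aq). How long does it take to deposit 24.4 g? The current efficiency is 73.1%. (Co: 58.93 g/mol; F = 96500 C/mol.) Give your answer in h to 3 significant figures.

3.23 h

n(Co) = 24.4 / 58.93 = 0.4141 mol
Co²⁺ + 2e⁻ → Co, so n(e⁻) = 2 × 0.4141 = 0.8282 mol
Q = 0.8282 × 96500 / 0.731 = 1.093×10^5 C
t = Q / I = 1.093×10^5 / 9.41 = 11620 s = 3.23 h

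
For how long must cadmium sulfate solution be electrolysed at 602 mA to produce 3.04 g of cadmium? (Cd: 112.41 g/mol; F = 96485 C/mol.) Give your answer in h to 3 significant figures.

n(Cd) = 3.04 / 112.41 = 0.02704 mol
Cd²⁺ + 2e⁻ → Cd, so n(e⁻) = 2 × 0.02704 = 0.05408 mol
Q = 0.05408 × 96485 = 5218 C
t = Q / I = 5218 / 0.602 = 8668 s = 2.41 h

2.41 h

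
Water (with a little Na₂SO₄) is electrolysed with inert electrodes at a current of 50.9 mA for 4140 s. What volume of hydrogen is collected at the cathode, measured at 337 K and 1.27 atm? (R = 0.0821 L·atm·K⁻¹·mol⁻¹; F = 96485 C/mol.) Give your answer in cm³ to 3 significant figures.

23.8 cm³

Q = 0.0509 A × 4140 s = 210.7 C
n(e⁻) = 210.7 / 96485 = 0.002184 mol
2H⁺ + 2e⁻ → H₂, so n(H₂) = 0.002184 / 2 = 0.001092 mol
V = nRT/P = 0.001092 × 0.0821 × 337 / 1.27 = 0.02379 L
= 23.8 cm³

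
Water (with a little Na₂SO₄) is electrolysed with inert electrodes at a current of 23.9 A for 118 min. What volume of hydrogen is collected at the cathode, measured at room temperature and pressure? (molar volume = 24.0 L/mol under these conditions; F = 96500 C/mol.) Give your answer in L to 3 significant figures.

Q = 23.9 A × 7080 s = 1.692×10^5 C
n(e⁻) = 1.692×10^5 / 96500 = 1.753 mol
2H⁺ + 2e⁻ → H₂, so n(H₂) = 1.753 / 2 = 0.8765 mol
V = 0.8765 × 24.0 = 21.04 L

21.0 L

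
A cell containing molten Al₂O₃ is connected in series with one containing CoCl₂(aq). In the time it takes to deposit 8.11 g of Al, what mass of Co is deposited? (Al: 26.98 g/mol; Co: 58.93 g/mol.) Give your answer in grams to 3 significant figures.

n(Al) = 8.11 / 26.98 = 0.3006 mol
Al³⁺ + 3e⁻ → Al, so n(e⁻) = 3 × 0.3006 = 0.9018 mol
In series, the same 0.9018 mol of electrons flows through the second cell.
Co²⁺ + 2e⁻ → Co, so n(Co) = 0.9018 / 2 = 0.4509 mol
m(Co) = 0.4509 × 58.93 = 26.6 g

26.6 g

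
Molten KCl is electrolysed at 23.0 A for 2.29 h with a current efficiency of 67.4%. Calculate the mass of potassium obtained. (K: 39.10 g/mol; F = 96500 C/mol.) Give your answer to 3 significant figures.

Q = 23.0 × 8244 = 1.896×10^5 C
n(e⁻) = 1.896×10^5 / 96500 = 1.965 mol
K⁺ + e⁻ → K, so theoretical m(K) = 1.965 × 39.10 = 76.83 g
Actual mass = 67.4% × 76.83 = 51.8 g

51.8 g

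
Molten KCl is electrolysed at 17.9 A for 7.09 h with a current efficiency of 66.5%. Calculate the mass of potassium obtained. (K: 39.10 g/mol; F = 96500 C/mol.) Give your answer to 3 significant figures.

Q = 17.9 × 25524 = 4.569×10^5 C
n(e⁻) = 4.569×10^5 / 96500 = 4.735 mol
K⁺ + e⁻ → K, so theoretical m(K) = 4.735 × 39.10 = 185.1 g
Actual mass = 66.5% × 185.1 = 123 g

123 g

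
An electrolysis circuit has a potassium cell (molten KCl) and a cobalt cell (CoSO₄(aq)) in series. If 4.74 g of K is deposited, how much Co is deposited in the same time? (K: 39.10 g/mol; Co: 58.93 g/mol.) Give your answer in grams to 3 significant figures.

3.57 g

n(K) = 4.74 / 39.10 = 0.1212 mol
K⁺ + e⁻ → K, so n(e⁻) = 0.1212 mol
Same current for the same time ⇒ same n(e⁻) = 0.1212 mol in both cells.
Co²⁺ + 2e⁻ → Co, so n(Co) = 0.1212 / 2 = 0.06060 mol
m(Co) = 0.06060 × 58.93 = 3.57 g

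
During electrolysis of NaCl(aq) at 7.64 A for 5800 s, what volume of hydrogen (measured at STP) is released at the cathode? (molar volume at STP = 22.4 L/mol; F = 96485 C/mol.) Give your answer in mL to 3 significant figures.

Q = It = 7.64 × 5800 = 44310 C
n(e⁻) = 44310 / 96485 = 0.4592 mol
2H⁺ + 2e⁻ → H₂, so n(H₂) = 0.4592 / 2 = 0.2296 mol
V = 0.2296 × 22.4 = 5.143 L
= 5140 mL

5140 mL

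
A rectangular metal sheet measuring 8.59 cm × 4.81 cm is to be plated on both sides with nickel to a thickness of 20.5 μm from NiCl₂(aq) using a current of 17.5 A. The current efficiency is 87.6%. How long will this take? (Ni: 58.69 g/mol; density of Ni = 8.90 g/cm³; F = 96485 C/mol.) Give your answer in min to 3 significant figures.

5.39 min

Plated area = 2 × 8.59 × 4.81 = 82.64 cm²
Volume = 82.64 × 20.5×10⁻⁴ cm = 0.1694 cm³
m(Ni) = 0.1694 × 8.90 = 1.508 g
n(Ni) = 1.508 / 58.69 = 0.02569 mol; n(e⁻) = 2 × 0.02569 = 0.05138 mol
Q = 0.05138 × 96485 / 0.876 = 5659 C
t = 5659 / 17.5 = 323.4 s = 5.39 min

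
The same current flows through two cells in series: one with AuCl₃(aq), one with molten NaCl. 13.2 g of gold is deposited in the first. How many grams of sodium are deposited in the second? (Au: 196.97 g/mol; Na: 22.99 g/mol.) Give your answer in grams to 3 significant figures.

4.62 g

n(Au) = 13.2 / 196.97 = 0.06702 mol
Au³⁺ + 3e⁻ → Au, so n(e⁻) = 3 × 0.06702 = 0.2011 mol
Same current for the same time ⇒ same n(e⁻) = 0.2011 mol in both cells.
Na⁺ + e⁻ → Na, so n(Na) = 0.2011 mol
m(Na) = 0.2011 × 22.99 = 4.62 g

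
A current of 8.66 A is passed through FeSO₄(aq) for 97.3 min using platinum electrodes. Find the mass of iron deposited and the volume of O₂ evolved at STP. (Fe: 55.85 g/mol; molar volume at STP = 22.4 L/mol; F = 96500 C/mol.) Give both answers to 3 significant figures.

14.6 g Fe; 2.93 L O₂

Q = 8.66 × 5838 = 50560 C; n(e⁻) = 50560 / 96500 = 0.5239 mol
Cathode: Fe²⁺ + 2e⁻ → Fe → n(Fe) = 0.5239/2 = 0.2620 mol → 14.6 g
Anode: 2H₂O → O₂ + 4H⁺ + 4e⁻ → n(O₂) = 0.5239/4 = 0.1310 mol → 2.93 L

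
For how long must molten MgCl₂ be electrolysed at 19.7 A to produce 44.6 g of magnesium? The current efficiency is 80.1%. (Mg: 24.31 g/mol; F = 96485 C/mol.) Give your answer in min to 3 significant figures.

374 min

n(Mg) = 44.6 / 24.31 = 1.835 mol
Mg²⁺ + 2e⁻ → Mg, so n(e⁻) = 2 × 1.835 = 3.670 mol
Q = 3.670 × 96485 / 0.801 = 4.421×10^5 C
t = Q / I = 4.421×10^5 / 19.7 = 22440 s = 374 min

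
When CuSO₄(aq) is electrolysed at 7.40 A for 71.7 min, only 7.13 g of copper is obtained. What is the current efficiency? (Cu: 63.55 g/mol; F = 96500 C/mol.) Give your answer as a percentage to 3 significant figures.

Q = 7.40 × 4302 = 31830 C
n(e⁻) = 31830 / 96500 = 0.3298 mol
Cu²⁺ + 2e⁻ → Cu, so theoretical n(Cu) = 0.1649 mol → 10.48 g
Efficiency = 7.13 / 10.48 = 0.6803 = 68.0%

68.0%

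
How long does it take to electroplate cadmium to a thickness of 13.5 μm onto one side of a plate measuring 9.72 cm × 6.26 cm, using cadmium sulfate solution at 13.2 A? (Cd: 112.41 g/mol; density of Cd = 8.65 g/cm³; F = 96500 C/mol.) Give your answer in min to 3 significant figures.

Plated area = 9.72 × 6.26 = 60.85 cm²
Volume = 60.85 × 13.5×10⁻⁴ cm = 0.08215 cm³
m(Cd) = 0.08215 × 8.65 = 0.7106 g
n(Cd) = 0.7106 / 112.41 = 0.006322 mol; n(e⁻) = 2 × 0.006322 = 0.01264 mol
Q = 0.01264 × 96500 = 1220 C
t = 1220 / 13.2 = 92.42 s = 1.54 min

1.54 min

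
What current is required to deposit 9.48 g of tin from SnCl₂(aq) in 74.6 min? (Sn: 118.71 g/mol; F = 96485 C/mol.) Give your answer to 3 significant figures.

n(Sn) = 9.48 / 118.71 = 0.07986 mol
Sn²⁺ + 2e⁻ → Sn, so n(e⁻) = 2 × 0.07986 = 0.1597 mol
Q = 0.1597 × 96485 = 15410 C
I = Q / t = 15410 / 4476 s = 3.44 A

3.44 A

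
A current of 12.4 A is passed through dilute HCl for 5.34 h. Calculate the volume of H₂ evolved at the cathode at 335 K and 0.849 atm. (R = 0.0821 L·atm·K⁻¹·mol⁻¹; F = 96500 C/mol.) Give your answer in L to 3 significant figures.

Q = 12.4 A × 19224 s = 2.384×10^5 C
n(e⁻) = Q/F = 2.384×10^5/96500 = 2.470 mol
2H⁺ + 2e⁻ → H₂, so n(H₂) = 2.470 / 2 = 1.235 mol
V = nRT/P = 1.235 × 0.0821 × 335 / 0.849 = 40.01 L

40.0 L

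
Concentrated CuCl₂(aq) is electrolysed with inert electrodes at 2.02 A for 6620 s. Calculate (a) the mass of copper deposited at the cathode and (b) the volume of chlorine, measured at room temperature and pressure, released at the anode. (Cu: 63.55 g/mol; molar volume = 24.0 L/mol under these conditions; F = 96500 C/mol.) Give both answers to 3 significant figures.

4.40 g Cu; 1.66 L Cl₂

Q = 2.02 × 6620 = 13370 C; n(e⁻) = 13370 / 96500 = 0.1385 mol
Cathode: Cu²⁺ + 2e⁻ → Cu → n(Cu) = 0.1385/2 = 0.06925 mol → 4.40 g
Anode: 2Cl⁻ → Cl₂ + 2e⁻ → n(Cl₂) = 0.1385/2 = 0.06925 mol → 1.66 L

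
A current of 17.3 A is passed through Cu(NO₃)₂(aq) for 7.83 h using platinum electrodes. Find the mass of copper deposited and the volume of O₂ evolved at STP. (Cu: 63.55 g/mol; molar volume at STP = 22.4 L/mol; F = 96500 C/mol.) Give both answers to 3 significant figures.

Q = 17.3 × 28188 = 4.877×10^5 C; n(e⁻) = 4.877×10^5 / 96500 = 5.054 mol
Cathode: Cu²⁺ + 2e⁻ → Cu → n(Cu) = 5.054/2 = 2.527 mol → 161 g
Anode: 2H₂O → O₂ + 4H⁺ + 4e⁻ → n(O₂) = 5.054/4 = 1.264 mol → 28.3 L

161 g Cu; 28.3 L O₂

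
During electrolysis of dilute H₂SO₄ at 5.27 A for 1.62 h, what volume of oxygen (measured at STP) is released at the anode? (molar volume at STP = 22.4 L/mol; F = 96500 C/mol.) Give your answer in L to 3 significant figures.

1.78 L

Q = 5.27 A × 5832 s = 30730 C
Moles of electrons = 30730 / 96500 = 0.3184 mol
2H₂O → O₂ + 4H⁺ + 4e⁻, so n(O₂) = 0.3184 / 4 = 0.07960 mol
V = 0.07960 × 22.4 = 1.783 L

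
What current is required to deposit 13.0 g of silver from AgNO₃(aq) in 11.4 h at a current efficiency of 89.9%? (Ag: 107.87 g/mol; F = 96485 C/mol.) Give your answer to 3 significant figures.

n(Ag) = 13.0 / 107.87 = 0.1205 mol
Ag⁺ + e⁻ → Ag, so n(e⁻) = 0.1205 mol
Q = 0.1205 × 96485 / 0.899 = 12930 C
I = Q / t = 12930 / 41040 s = 0.315 A

0.315 A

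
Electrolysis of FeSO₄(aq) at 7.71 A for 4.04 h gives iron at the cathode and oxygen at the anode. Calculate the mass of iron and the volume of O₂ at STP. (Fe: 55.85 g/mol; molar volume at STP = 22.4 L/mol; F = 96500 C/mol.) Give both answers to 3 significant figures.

32.4 g Fe; 6.51 L O₂

Q = 7.71 × 14544 = 1.121×10^5 C; n(e⁻) = 1.121×10^5 / 96500 = 1.162 mol
Cathode: Fe²⁺ + 2e⁻ → Fe → n(Fe) = 1.162/2 = 0.5810 mol → 32.4 g
Anode: 2H₂O → O₂ + 4H⁺ + 4e⁻ → n(O₂) = 1.162/4 = 0.2905 mol → 6.51 L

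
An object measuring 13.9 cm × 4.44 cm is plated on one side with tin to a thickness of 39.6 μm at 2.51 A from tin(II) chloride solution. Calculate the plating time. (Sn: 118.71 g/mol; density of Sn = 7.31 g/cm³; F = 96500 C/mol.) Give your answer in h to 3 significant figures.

0.321 h

Plated area = 13.9 × 4.44 = 61.72 cm²
Volume = 61.72 × 39.6×10⁻⁴ cm = 0.2444 cm³
m(Sn) = 0.2444 × 7.31 = 1.787 g
n(Sn) = 1.787 / 118.71 = 0.01505 mol; n(e⁻) = 2 × 0.01505 = 0.03010 mol
Q = 0.03010 × 96500 = 2905 C
t = 2905 / 2.51 = 1157 s = 0.321 h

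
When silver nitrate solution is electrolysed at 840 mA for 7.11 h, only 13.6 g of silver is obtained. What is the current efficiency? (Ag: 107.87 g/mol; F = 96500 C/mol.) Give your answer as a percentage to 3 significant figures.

56.6%

Q = 0.840 × 25596 = 21500 C
n(e⁻) = 21500 / 96500 = 0.2228 mol
Ag⁺ + e⁻ → Ag, so theoretical n(Ag) = 0.2228 mol → 24.03 g
Efficiency = 13.6 / 24.03 = 0.5660 = 56.6%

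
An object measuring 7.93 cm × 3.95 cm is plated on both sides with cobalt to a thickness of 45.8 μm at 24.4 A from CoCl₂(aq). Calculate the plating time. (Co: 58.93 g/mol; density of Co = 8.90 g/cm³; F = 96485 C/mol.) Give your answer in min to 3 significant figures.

Plated area = 2 × 7.93 × 3.95 = 62.65 cm²
Volume = 62.65 × 45.8×10⁻⁴ cm = 0.2869 cm³
m(Co) = 0.2869 × 8.90 = 2.553 g
n(Co) = 2.553 / 58.93 = 0.04332 mol; n(e⁻) = 2 × 0.04332 = 0.08664 mol
Q = 0.08664 × 96485 = 8359 C
t = 8359 / 24.4 = 342.6 s = 5.71 min

5.71 min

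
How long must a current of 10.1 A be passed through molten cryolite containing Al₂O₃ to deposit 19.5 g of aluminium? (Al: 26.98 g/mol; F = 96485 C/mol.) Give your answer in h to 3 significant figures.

n(Al) = 19.5 / 26.98 = 0.7228 mol
Al³⁺ + 3e⁻ → Al, so n(e⁻) = 3 × 0.7228 = 2.168 mol
Q = 2.168 × 96485 = 2.092×10^5 C
t = Q / I = 2.092×10^5 / 10.1 = 20710 s = 5.75 h

5.75 h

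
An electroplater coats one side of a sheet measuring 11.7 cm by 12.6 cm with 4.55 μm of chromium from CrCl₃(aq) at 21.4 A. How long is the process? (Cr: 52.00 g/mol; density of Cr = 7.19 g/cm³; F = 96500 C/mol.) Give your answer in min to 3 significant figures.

2.09 min

Plated area = 11.7 × 12.6 = 147.4 cm²
Volume = 147.4 × 4.55×10⁻⁴ cm = 0.06707 cm³
m(Cr) = 0.06707 × 7.19 = 0.4822 g
n(Cr) = 0.4822 / 52.00 = 0.009273 mol; n(e⁻) = 3 × 0.009273 = 0.02782 mol
Q = 0.02782 × 96500 = 2685 C
t = 2685 / 21.4 = 125.5 s = 2.09 min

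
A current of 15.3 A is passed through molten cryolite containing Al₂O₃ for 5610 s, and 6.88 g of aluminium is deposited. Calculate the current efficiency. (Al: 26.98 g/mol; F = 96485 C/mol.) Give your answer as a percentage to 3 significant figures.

86.0%

Q = 15.3 × 5610 = 85830 C
n(e⁻) = 85830 / 96485 = 0.8896 mol
Al³⁺ + 3e⁻ → Al, so theoretical n(Al) = 0.2965 mol → 8.000 g
Efficiency = 6.88 / 8.000 = 0.8600 = 86.0%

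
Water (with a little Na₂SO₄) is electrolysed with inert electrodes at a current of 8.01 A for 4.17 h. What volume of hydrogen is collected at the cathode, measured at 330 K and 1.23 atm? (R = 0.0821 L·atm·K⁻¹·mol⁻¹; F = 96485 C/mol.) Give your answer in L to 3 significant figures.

Q = It = 8.01 × 15012 = 1.202×10^5 C
n(e⁻) = Q/F = 1.202×10^5/96485 = 1.246 mol
2H⁺ + 2e⁻ → H₂, so n(H₂) = 1.246 / 2 = 0.6230 mol
V = nRT/P = 0.6230 × 0.0821 × 330 / 1.23 = 13.72 L

13.7 L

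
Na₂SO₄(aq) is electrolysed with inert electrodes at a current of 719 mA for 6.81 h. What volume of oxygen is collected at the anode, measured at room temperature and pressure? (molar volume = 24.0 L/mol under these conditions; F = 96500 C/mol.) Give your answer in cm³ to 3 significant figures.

1100 cm³

Q = It = 0.719 × 24516 = 17630 C
n(e⁻) = Q/F = 17630/96500 = 0.1827 mol
2H₂O → O₂ + 4H⁺ + 4e⁻, so n(O₂) = 0.1827 / 4 = 0.04568 mol
V = 0.04568 × 24.0 = 1.096 L
= 1100 cm³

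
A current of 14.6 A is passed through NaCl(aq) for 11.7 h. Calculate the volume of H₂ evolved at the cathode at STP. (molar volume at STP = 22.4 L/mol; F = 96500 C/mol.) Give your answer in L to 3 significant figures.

71.4 L

Charge passed = 14.6 × 42120 = 6.150×10^5 C
Moles of electrons = 6.150×10^5 / 96500 = 6.373 mol
2H⁺ + 2e⁻ → H₂, so n(H₂) = 6.373 / 2 = 3.187 mol
V = 3.187 × 22.4 = 71.39 L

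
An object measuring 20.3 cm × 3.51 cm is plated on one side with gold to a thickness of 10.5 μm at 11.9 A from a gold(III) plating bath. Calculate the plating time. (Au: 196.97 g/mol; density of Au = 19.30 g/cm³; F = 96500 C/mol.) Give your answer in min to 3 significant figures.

2.97 min

Plated area = 20.3 × 3.51 = 71.25 cm²
Volume = 71.25 × 10.5×10⁻⁴ cm = 0.07481 cm³
m(Au) = 0.07481 × 19.30 = 1.444 g
n(Au) = 1.444 / 196.97 = 0.007331 mol; n(e⁻) = 3 × 0.007331 = 0.02199 mol
Q = 0.02199 × 96500 = 2122 C
t = 2122 / 11.9 = 178.3 s = 2.97 min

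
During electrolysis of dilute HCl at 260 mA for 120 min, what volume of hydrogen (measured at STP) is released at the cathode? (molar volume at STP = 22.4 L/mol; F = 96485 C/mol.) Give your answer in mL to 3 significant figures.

217 mL

Q = It = 0.260 × 7200 = 1872 C
Moles of electrons = 1872 / 96485 = 0.01940 mol
2H⁺ + 2e⁻ → H₂, so n(H₂) = 0.01940 / 2 = 0.009700 mol
V = 0.009700 × 22.4 = 0.2173 L
= 217 mL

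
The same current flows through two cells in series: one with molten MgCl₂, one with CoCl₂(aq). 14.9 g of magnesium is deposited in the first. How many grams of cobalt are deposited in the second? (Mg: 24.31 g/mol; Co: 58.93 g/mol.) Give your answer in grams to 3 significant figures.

n(Mg) = 14.9 / 24.31 = 0.6129 mol
Mg²⁺ + 2e⁻ → Mg, so n(e⁻) = 2 × 0.6129 = 1.226 mol
Same current for the same time ⇒ same n(e⁻) = 1.226 mol in both cells.
Co²⁺ + 2e⁻ → Co, so n(Co) = 1.226 / 2 = 0.6130 mol
m(Co) = 0.6130 × 58.93 = 36.1 g

36.1 g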